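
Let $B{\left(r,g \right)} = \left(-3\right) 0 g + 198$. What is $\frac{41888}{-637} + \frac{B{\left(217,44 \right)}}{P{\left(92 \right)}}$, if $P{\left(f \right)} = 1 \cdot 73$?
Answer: $- \frac{418814}{6643} \approx -63.046$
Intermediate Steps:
$B{\left(r,g \right)} = 198$ ($B{\left(r,g \right)} = 0 g + 198 = 0 + 198 = 198$)
$P{\left(f \right)} = 73$
$\frac{41888}{-637} + \frac{B{\left(217,44 \right)}}{P{\left(92 \right)}} = \frac{41888}{-637} + \frac{198}{73} = 41888 \left(- \frac{1}{637}\right) + 198 \cdot \frac{1}{73} = - \frac{5984}{91} + \frac{198}{73} = - \frac{418814}{6643}$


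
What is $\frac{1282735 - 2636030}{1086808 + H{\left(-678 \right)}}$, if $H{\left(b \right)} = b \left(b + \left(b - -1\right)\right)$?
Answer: $- \frac{1353295}{2005498} \approx -0.67479$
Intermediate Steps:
$H{\left(b \right)} = b \left(1 + 2 b\right)$ ($H{\left(b \right)} = b \left(b + \left(b + 1\right)\right) = b \left(b + \left(1 + b\right)\right) = b \left(1 + 2 b\right)$)
$\frac{1282735 - 2636030}{1086808 + H{\left(-678 \right)}} = \frac{1282735 - 2636030}{1086808 - 678 \left(1 + 2 \left(-678\right)\right)} = - \frac{1353295}{1086808 - 678 \left(1 - 1356\right)} = - \frac{1353295}{1086808 - -918690} = - \frac{1353295}{1086808 + 918690} = - \frac{1353295}{2005498}$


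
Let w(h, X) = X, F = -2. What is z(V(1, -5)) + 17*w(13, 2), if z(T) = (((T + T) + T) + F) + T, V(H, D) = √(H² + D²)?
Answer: 32 + 4*√26 ≈ 52.396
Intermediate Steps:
V(H, D) = √(D² + H²)
z(T) = -2 + 4*T (z(T) = (((T + T) + T) - 2) + T = ((2*T + T) - 2) + T = (3*T - 2) + T = (-2 + 3*T) + T = -2 + 4*T)
z(V(1, -5)) + 17*w(13, 2) = (-2 + 4*√((-5)² + 1²)) + 17*2 = (-2 + 4*√(25 + 1)) + 34 = (-2 + 4*√26) + 34 = 32 + 4*√26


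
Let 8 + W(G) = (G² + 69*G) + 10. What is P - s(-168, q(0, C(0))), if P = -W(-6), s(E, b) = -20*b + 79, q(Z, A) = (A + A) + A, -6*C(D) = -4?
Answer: 337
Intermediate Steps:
C(D) = ⅔ (C(D) = -⅙*(-4) = ⅔)
W(G) = 2 + G² + 69*G (W(G) = -8 + ((G² + 69*G) + 10) = -8 + (10 + G² + 69*G) = 2 + G² + 69*G)
q(Z, A) = 3*A (q(Z, A) = 2*A + A = 3*A)
s(E, b) = 79 - 20*b
P = 376 (P = -(2 + (-6)² + 69*(-6)) = -(2 + 36 - 414) = -1*(-376) = 376)
P - s(-168, q(0, C(0))) = 376 - (79 - 60*2/3) = 376 - (79 - 20*2) = 376 - (79 - 40) = 376 - 1*39 = 376 - 39 = 337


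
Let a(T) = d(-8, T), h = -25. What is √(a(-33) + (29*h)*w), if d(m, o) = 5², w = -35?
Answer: 10*√254 ≈ 159.37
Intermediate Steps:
d(m, o) = 25
a(T) = 25
√(a(-33) + (29*h)*w) = √(25 + (29*(-25))*(-35)) = √(25 - 725*(-35)) = √(25 + 25375) = √25400 = 10*√254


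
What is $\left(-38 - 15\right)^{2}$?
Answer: $2809$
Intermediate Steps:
$\left(-38 - 15\right)^{2} = \left(-53\right)^{2} = 2809$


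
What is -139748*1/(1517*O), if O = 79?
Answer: -139748/119843 ≈ -1.1661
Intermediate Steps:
-139748*1/(1517*O) = -139748/((37*41)*79) = -139748/(1517*79) = -139748/119843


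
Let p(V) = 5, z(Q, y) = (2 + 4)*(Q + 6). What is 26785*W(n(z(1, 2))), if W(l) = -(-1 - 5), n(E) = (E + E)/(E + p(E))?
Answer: 160710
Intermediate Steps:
z(Q, y) = 36 + 6*Q (z(Q, y) = 6*(6 + Q) = 36 + 6*Q)
n(E) = 2*E/(5 + E) (n(E) = (E + E)/(E + 5) = (2*E)/(5 + E) = 2*E/(5 + E))
W(l) = 6 (W(l) = -1*(-6) = 6)
26785*W(n(z(1, 2))) = 26785*6 = 160710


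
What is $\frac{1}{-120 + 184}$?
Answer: $\frac{1}{64} \approx 0.015625$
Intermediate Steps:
$\frac{1}{-120 + 184} = \frac{1}{64}$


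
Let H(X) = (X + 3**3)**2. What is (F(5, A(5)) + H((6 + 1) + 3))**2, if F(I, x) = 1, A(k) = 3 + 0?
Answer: 1876900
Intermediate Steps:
A(k) = 3
H(X) = (27 + X)**2 (H(X) = (X + 27)**2 = (27 + X)**2)
(F(5, A(5)) + H((6 + 1) + 3))**2 = (1 + (27 + ((6 + 1) + 3))**2)**2 = (1 + (27 + (7 + 3))**2)**2 = (1 + (27 + 10)**2)**2 = (1 + 37**2)**2 = (1 + 1369)**2 = 1370**2 = 1876900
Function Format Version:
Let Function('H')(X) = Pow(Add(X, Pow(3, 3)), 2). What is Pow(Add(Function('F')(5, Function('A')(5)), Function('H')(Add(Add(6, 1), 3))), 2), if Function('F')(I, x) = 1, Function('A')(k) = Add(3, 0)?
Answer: 1876900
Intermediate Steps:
Function('A')(k) = 3
Function('H')(X) = Pow(Add(27, X), 2) (Function('H')(X) = Pow(Add(X, 27), 2) = Pow(Add(27, X), 2))
Pow(Add(Function('F')(5, Function('A')(5)), Function('H')(Add(Add(6, 1), 3))), 2) = Pow(Add(1, Pow(Add(27, Add(Add(6, 1), 3)), 2)), 2) = Pow(Add(1, Pow(Add(27, Add(7, 3)), 2)), 2) = Pow(Add(1, Pow(Add(27, 10), 2)), 2) = Pow(Add(1, Pow(37, 2)), 2) = Pow(Add(1, 1369), 2) = Pow(1370, 2) = 1876900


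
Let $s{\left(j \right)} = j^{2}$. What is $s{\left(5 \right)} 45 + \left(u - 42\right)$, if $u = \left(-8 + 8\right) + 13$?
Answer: $1096$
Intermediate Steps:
$u = 13$ ($u = 0 + 13 = 13$)
$s{\left(5 \right)} 45 + \left(u - 42\right) = 5^{2} \cdot 45 + \left(13 - 42\right) = 25 \cdot 45 - 29 = 1125 - 29 = 1096$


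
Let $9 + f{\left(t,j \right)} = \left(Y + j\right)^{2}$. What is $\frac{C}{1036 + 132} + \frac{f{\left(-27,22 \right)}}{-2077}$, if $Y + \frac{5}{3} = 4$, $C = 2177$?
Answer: $\frac{34564997}{21833424} \approx 1.5831$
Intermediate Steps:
$Y = \frac{7}{3}$ ($Y = - \frac{5}{3} + 4 = \frac{7}{3} \approx 2.3333$)
$f{\left(t,j \right)} = -9 + \left(\frac{7}{3} + j\right)^{2}$
$\frac{C}{1036 + 132} + \frac{f{\left(-27,22 \right)}}{-2077} = \frac{2177}{1036 + 132} + \frac{-9 + \frac{\left(7 + 3 \cdot 22\right)^{2}}{9}}{-2077} = \frac{2177}{1168} + \left(-9 + \frac{\left(7 + 66\right)^{2}}{9}\right) \left(- \frac{1}{2077}\right) = 2177 \cdot \frac{1}{1168} + \left(-9 + \frac{73^{2}}{9}\right) \left(- \frac{1}{2077}\right) = \frac{2177}{1168} + \left(-9 + \frac{1}{9} \cdot 5329\right) \left(- \frac{1}{2077}\right) = \frac{2177}{1168} + \left(-9 + \frac{5329}{9}\right) \left(- \frac{1}{2077}\right) = \frac{2177}{1168} + \frac{5248}{9} \left(- \frac{1}{2077}\right) = \frac{2177}{1168} - \frac{5248}{18693} = \frac{34564997}{21833424}$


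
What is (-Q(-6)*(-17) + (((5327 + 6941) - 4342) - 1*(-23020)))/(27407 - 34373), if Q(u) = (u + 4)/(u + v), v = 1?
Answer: -2866/645 ≈ -4.4434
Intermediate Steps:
Q(u) = (4 + u)/(1 + u) (Q(u) = (u + 4)/(u + 1) = (4 + u)/(1 + u))
(-Q(-6)*(-17) + (((5327 + 6941) - 4342) - 1*(-23020)))/(27407 - 34373) = (-(4 - 6)/(1 - 6)*(-17) + (((5327 + 6941) - 4342) - 1*(-23020)))/(27407 - 34373) = (-(-2)/(-5)*(-17) + ((12268 - 4342) + 23020))/(-6966) = (-(-1)*(-2)/5*(-17) + (7926 + 23020))*(-1/6966) = (-1*⅖*(-17) + 30946)*(-1/6966) = (-⅖*(-17) + 30946)*(-1/6966) = (34/5 + 30946)*(-1/6966) = (154764/5)*(-1/6966) = -2866/645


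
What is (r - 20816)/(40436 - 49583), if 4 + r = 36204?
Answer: -5128/3049 ≈ -1.6819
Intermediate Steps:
r = 36200 (r = -4 + 36204 = 36200)
(r - 20816)/(40436 - 49583) = (36200 - 20816)/(40436 - 49583) = 15384/(-9147) = 15384*(-1/9147) = -5128/3049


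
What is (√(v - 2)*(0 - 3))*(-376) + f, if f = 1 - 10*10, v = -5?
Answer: -99 + 1128*I*√7 ≈ -99.0 + 2984.4*I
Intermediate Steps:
f = -99 (f = 1 - 100 = -99)
(√(v - 2)*(0 - 3))*(-376) + f = (√(-5 - 2)*(0 - 3))*(-376) - 99 = (√(-7)*(-3))*(-376) - 99 = ((I*√7)*(-3))*(-376) - 99 = -3*I*√7*(-376) - 99 = 1128*I*√7 - 99 = -99 + 1128*I*√7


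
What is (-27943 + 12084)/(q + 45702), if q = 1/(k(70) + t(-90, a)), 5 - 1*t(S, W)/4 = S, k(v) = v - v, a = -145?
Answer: -6026420/17366761 ≈ -0.34701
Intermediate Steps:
k(v) = 0
t(S, W) = 20 - 4*S
q = 1/380 (q = 1/(0 + (20 - 4*(-90))) = 1/(0 + (20 + 360)) = 1/(0 + 380) = 1/380 ≈ 0.0026316)
(-27943 + 12084)/(q + 45702) = (-27943 + 12084)/(1/380 + 45702) = -15859/17366761/380 = -15859*380/17366761 = -6026420/17366761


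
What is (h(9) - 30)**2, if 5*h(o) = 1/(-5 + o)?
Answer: 358801/400 ≈ 897.00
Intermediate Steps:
h(o) = 1/(5*(-5 + o))
(h(9) - 30)**2 = (1/(5*(-5 + 9)) - 30)**2 = ((1/5)/4 - 30)**2 = ((1/5)*(1/4) - 30)**2 = (1/20 - 30)**2 = (-599/20)**2 = 358801/400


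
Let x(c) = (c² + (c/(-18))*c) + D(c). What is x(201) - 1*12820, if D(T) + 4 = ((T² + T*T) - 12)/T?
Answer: 3448415/134 ≈ 25734.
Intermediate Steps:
D(T) = -4 + (-12 + 2*T²)/T (D(T) = -4 + ((T² + T*T) - 12)/T = -4 + ((T² + T²) - 12)/T = -4 + (2*T² - 12)/T = -4 + (-12 + 2*T²)/T)
x(c) = -4 - 12/c + 2*c + 17*c²/18 (x(c) = (c² + (c/(-18))*c) + (-4 - 12/c + 2*c) = (c² + (c*(-1/18))*c) + (-4 - 12/c + 2*c) = (c² + (-c/18)*c) + (-4 - 12/c + 2*c) = (c² - c²/18) + (-4 - 12/c + 2*c) = 17*c²/18 + (-4 - 12/c + 2*c) = -4 - 12/c + 2*c + 17*c²/18)
x(201) - 1*12820 = (-4 - 12/201 + 2*201 + (17/18)*201²) - 1*12820 = (-4 - 12*1/201 + 402 + (17/18)*40401) - 12820 = (-4 - 4/67 + 402 + 76313/2) - 12820 = 5166295/134 - 12820 = 3448415/134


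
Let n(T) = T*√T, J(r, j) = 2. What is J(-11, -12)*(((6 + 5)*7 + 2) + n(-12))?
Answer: 158 - 48*I*√3 ≈ 158.0 - 83.138*I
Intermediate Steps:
n(T) = T^(3/2)
J(-11, -12)*(((6 + 5)*7 + 2) + n(-12)) = 2*(((6 + 5)*7 + 2) + (-12)^(3/2)) = 2*((11*7 + 2) - 24*I*√3) = 2*((77 + 2) - 24*I*√3) = 2*(79 - 24*I*√3) = 158 - 48*I*√3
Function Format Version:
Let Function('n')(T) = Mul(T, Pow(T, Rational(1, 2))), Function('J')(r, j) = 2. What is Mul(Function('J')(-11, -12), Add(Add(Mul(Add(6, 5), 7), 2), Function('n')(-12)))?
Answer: Add(158, Mul(-48, I, Pow(3, Rational(1, 2)))) ≈ Add(158.00, Mul(-83.138, I))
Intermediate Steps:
Function('n')(T) = Pow(T, Rational(3, 2))
Mul(Function('J')(-11, -12), Add(Add(Mul(Add(6, 5), 7), 2), Function('n')(-12))) = Mul(2, Add(Add(Mul(Add(6, 5), 7), 2), Pow(-12, Rational(3, 2)))) = Mul(2, Add(Add(Mul(11, 7), 2), Mul(-24, I, Pow(3, Rational(1, 2))))) = Mul(2, Add(Add(77, 2), Mul(-24, I, Pow(3, Rational(1, 2))))) = Mul(2, Add(79, Mul(-24, I, Pow(3, Rational(1, 2))))) = Add(158, Mul(-48, I, Pow(3, Rational(1, 2))))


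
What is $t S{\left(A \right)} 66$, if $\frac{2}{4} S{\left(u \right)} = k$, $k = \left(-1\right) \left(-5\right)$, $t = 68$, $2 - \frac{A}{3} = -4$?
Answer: $44880$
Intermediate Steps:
$A = 18$ ($A = 6 - -12 = 6 + 12 = 18$)
$k = 5$
$S{\left(u \right)} = 10$ ($S{\left(u \right)} = 2 \cdot 5 = 10$)
$t S{\left(A \right)} 66 = 68 \cdot 10 \cdot 66 = 680 \cdot 66 = 44880$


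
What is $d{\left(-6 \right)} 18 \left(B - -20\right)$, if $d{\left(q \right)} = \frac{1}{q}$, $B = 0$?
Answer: $-60$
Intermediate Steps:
$d{\left(-6 \right)} 18 \left(B - -20\right) = \frac{1}{-6} \cdot 18 \left(0 - -20\right) = \left(- \frac{1}{6}\right) 18 \left(0 + 20\right) = \left(-3\right) 20 = -60$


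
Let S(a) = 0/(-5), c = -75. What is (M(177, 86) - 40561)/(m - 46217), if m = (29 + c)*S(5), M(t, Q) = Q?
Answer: 40475/46217 ≈ 0.87576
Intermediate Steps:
S(a) = 0 (S(a) = 0*(-⅕) = 0)
m = 0 (m = (29 - 75)*0 = -46*0 = 0)
(M(177, 86) - 40561)/(m - 46217) = (86 - 40561)/(0 - 46217) = -40475/(-46217) = -40475*(-1/46217) = 40475/46217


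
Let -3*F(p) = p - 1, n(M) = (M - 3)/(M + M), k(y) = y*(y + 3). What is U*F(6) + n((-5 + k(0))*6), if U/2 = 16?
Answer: -3167/60 ≈ -52.783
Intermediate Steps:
k(y) = y*(3 + y)
U = 32 (U = 2*16 = 32)
n(M) = (-3 + M)/(2*M) (n(M) = (-3 + M)/((2*M)) = (-3 + M)*(1/(2*M)) = (-3 + M)/(2*M))
F(p) = ⅓ - p/3 (F(p) = -(p - 1)/3 = -(-1 + p)/3 = ⅓ - p/3)
U*F(6) + n((-5 + k(0))*6) = 32*(⅓ - ⅓*6) + (-3 + (-5 + 0*(3 + 0))*6)/(2*(((-5 + 0*(3 + 0))*6))) = 32*(⅓ - 2) + (-3 + (-5 + 0*3)*6)/(2*(((-5 + 0*3)*6))) = 32*(-5/3) + (-3 + (-5 + 0)*6)/(2*(((-5 + 0)*6))) = -160/3 + (-3 - 5*6)/(2*((-5*6))) = -160/3 + (½)*(-3 - 30)/(-30) = -160/3 + (½)*(-1/30)*(-33) = -160/3 + 11/20 = -3167/60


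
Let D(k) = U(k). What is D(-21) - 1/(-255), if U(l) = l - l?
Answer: 1/255 ≈ 0.0039216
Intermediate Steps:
U(l) = 0
D(k) = 0
D(-21) - 1/(-255) = 0 - 1/(-255) = 0 - 1*(-1/255) = 0 + 1/255 = 1/255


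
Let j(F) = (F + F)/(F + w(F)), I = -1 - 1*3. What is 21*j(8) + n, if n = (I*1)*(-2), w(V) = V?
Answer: 29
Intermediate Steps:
I = -4 (I = -1 - 3 = -4)
j(F) = 1 (j(F) = (F + F)/(F + F) = (2*F)/((2*F)) = (2*F)*(1/(2*F)) = 1)
n = 8 (n = -4*1*(-2) = -4*(-2) = 8)
21*j(8) + n = 21*1 + 8 = 21 + 8 = 29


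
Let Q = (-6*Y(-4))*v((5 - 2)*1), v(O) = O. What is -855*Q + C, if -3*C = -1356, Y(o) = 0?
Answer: 452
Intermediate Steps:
C = 452 (C = -⅓*(-1356) = 452)
Q = 0 (Q = (-6*0)*((5 - 2)*1) = 0*(3*1) = 0*3 = 0)
-855*Q + C = -855*0 + 452 = 0 + 452 = 452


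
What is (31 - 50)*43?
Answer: -817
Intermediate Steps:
(31 - 50)*43 = -19*43 = -817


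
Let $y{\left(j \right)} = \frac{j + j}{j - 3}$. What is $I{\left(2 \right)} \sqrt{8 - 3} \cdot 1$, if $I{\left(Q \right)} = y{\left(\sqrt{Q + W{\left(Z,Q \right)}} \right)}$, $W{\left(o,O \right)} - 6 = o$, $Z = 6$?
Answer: $\frac{6 \sqrt{70}}{5} + \frac{28 \sqrt{5}}{5} \approx 22.562$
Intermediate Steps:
$W{\left(o,O \right)} = 6 + o$
$y{\left(j \right)} = \frac{2 j}{-3 + j}$
$I{\left(Q \right)} = \frac{2 \sqrt{12 + Q}}{-3 + \sqrt{12 + Q}}$ ($I{\left(Q \right)} = \frac{2 \sqrt{Q + \left(6 + 6\right)}}{-3 + \sqrt{Q + \left(6 + 6\right)}} = \frac{2 \sqrt{Q + 12}}{-3 + \sqrt{Q + 12}} = \frac{2 \sqrt{12 + Q}}{-3 + \sqrt{12 + Q}}$)
$I{\left(2 \right)} \sqrt{8 - 3} \cdot 1 = \frac{2 \sqrt{12 + 2}}{-3 + \sqrt{12 + 2}} \sqrt{8 - 3} \cdot 1 = \frac{2 \sqrt{14}}{-3 + \sqrt{14}} \sqrt{5} \cdot 1 = \frac{2 \sqrt{70}}{-3 + \sqrt{14}} \cdot 1 = \frac{2 \sqrt{70}}{-3 + \sqrt{14}}$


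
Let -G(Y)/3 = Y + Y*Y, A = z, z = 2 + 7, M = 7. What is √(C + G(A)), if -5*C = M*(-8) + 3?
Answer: I*√6485/5 ≈ 16.106*I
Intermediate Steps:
z = 9
A = 9
C = 53/5 (C = -(7*(-8) + 3)/5 = -(-56 + 3)/5 = -⅕*(-53) = 53/5 ≈ 10.600)
G(Y) = -3*Y - 3*Y² (G(Y) = -3*(Y + Y*Y) = -3*(Y + Y²) = -3*Y - 3*Y²)
√(C + G(A)) = √(53/5 - 3*9*(1 + 9)) = √(53/5 - 3*9*10) = √(53/5 - 270) = √(-1297/5) = I*√6485/5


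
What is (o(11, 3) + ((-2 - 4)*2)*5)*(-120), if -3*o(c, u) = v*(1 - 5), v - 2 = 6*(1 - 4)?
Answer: 9760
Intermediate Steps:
v = -16 (v = 2 + 6*(1 - 4) = 2 + 6*(-3) = 2 - 18 = -16)
o(c, u) = -64/3 (o(c, u) = -(-16)*(1 - 5)/3 = -(-16)*(-4)/3 = -1/3*64 = -64/3)
(o(11, 3) + ((-2 - 4)*2)*5)*(-120) = (-64/3 + ((-2 - 4)*2)*5)*(-120) = (-64/3 - 6*2*5)*(-120) = (-64/3 - 12*5)*(-120) = (-64/3 - 60)*(-120) = -244/3*(-120) = 9760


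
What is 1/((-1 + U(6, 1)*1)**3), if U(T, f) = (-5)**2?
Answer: 1/13824 ≈ 7.2338e-5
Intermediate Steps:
U(T, f) = 25
1/((-1 + U(6, 1)*1)**3) = 1/((-1 + 25*1)**3) = 1/((-1 + 25)**3) = 1/(24**3) = 1/13824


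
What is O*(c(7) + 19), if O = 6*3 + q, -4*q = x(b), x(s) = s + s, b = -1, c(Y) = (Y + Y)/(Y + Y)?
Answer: 370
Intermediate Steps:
c(Y) = 1 (c(Y) = (2*Y)/((2*Y)) = (2*Y)*(1/(2*Y)) = 1)
x(s) = 2*s
q = ½ (q = -(-1)/2 = -¼*(-2) = ½ ≈ 0.50000)
O = 37/2 (O = 6*3 + ½ = 18 + ½ = 37/2 ≈ 18.500)
O*(c(7) + 19) = 37*(1 + 19)/2 = (37/2)*20 = 370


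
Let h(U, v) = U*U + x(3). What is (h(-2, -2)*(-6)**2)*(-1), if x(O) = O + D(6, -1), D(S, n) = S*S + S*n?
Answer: -1332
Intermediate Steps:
D(S, n) = S**2 + S*n
x(O) = 30 + O (x(O) = O + 6*(6 - 1) = O + 6*5 = O + 30 = 30 + O)
h(U, v) = 33 + U**2 (h(U, v) = U*U + (30 + 3) = U**2 + 33 = 33 + U**2)
(h(-2, -2)*(-6)**2)*(-1) = ((33 + (-2)**2)*(-6)**2)*(-1) = ((33 + 4)*36)*(-1) = (37*36)*(-1) = 1332*(-1) = -1332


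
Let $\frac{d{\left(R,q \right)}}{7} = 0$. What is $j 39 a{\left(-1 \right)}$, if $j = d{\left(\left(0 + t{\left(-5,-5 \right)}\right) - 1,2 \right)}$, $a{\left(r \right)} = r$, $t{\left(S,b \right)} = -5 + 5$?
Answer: $0$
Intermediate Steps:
$t{\left(S,b \right)} = 0$
$d{\left(R,q \right)} = 0$ ($d{\left(R,q \right)} = 7 \cdot 0 = 0$)
$j = 0$
$j 39 a{\left(-1 \right)} = 0 \cdot 39 \left(-1\right) = 0 \left(-1\right) = 0$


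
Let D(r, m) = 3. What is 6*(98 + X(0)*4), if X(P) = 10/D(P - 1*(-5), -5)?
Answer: 668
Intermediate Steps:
X(P) = 10/3
6*(98 + X(0)*4) = 6*(98 + (10/3)*4) = 6*(98 + 40/3) = 6*(334/3) = 668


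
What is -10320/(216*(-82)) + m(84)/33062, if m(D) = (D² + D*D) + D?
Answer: 6173327/6099939 ≈ 1.0120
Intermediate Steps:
m(D) = D + 2*D² (m(D) = (D² + D²) + D = 2*D² + D = D + 2*D²)
-10320/(216*(-82)) + m(84)/33062 = -10320/(216*(-82)) + (84*(1 + 2*84))/33062 = -10320/(-17712) + (84*(1 + 168))*(1/33062) = -10320*(-1/17712) + (84*169)*(1/33062) = 215/369 + 14196*(1/33062) = 215/369 + 7098/16531 = 6173327/6099939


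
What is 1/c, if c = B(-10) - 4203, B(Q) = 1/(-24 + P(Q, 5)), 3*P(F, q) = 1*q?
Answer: -67/281604 ≈ -0.00023792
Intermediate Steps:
P(F, q) = q/3 (P(F, q) = (1*q)/3 = q/3)
B(Q) = -3/67 (B(Q) = 1/(-24 + (1/3)*5) = 1/(-24 + 5/3) = 1/(-67/3) = -3/67)
c = -281604/67 (c = -3/67 - 4203 = -281604/67 ≈ -4203.0)
1/c = 1/(-281604/67) = -67/281604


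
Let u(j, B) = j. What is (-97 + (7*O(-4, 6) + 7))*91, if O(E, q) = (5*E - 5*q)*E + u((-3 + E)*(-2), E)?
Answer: 128128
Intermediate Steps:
O(E, q) = 6 - 2*E + E*(-5*q + 5*E) (O(E, q) = (5*E - 5*q)*E + (-3 + E)*(-2) = (-5*q + 5*E)*E + (6 - 2*E) = E*(-5*q + 5*E) + (6 - 2*E) = 6 - 2*E + E*(-5*q + 5*E))
(-97 + (7*O(-4, 6) + 7))*91 = (-97 + (7*(6 - 2*(-4) + 5*(-4)² - 5*(-4)*6) + 7))*91 = (-97 + (7*(6 + 8 + 5*16 + 120) + 7))*91 = (-97 + (7*(6 + 8 + 80 + 120) + 7))*91 = (-97 + (7*214 + 7))*91 = (-97 + (1498 + 7))*91 = (-97 + 1505)*91 = 1408*91 = 128128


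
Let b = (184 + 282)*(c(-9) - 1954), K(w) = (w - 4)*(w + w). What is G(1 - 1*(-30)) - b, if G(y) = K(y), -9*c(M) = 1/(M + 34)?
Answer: 205254016/225 ≈ 9.1224e+5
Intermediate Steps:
K(w) = 2*w*(-4 + w) (K(w) = (-4 + w)*(2*w) = 2*w*(-4 + w))
c(M) = -1/(9*(34 + M)) (c(M) = -1/(9*(M + 34)) = -1/(9*(34 + M)))
b = -204877366/225 (b = (184 + 282)*(-1/(306 + 9*(-9)) - 1954) = 466*(-1/(306 - 81) - 1954) = 466*(-1/225 - 1954) = 466*(-439651/225) = -204877366/225 ≈ -9.1057e+5)
G(y) = 2*y*(-4 + y)
G(1 - 1*(-30)) - b = 2*(1 - 1*(-30))*(-4 + (1 - 1*(-30))) - 1*(-204877366/225) = 2*(1 + 30)*(-4 + (1 + 30)) + 204877366/225 = 2*31*(-4 + 31) + 204877366/225 = 2*31*27 + 204877366/225 = 1674 + 204877366/225 = 205254016/225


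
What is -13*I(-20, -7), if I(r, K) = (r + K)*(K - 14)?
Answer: -7371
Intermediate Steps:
I(r, K) = (-14 + K)*(K + r) (I(r, K) = (K + r)*(-14 + K) = (-14 + K)*(K + r))
-13*I(-20, -7) = -13*((-7)² - 14*(-7) - 14*(-20) - 7*(-20)) = -13*(49 + 98 + 280 + 140) = -13*567 = -7371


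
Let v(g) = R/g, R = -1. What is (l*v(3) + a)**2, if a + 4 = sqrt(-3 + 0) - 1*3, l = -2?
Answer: 334/9 - 38*I*sqrt(3)/3 ≈ 37.111 - 21.939*I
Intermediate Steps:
v(g) = -1/g
a = -7 + I*sqrt(3) (a = -4 + (sqrt(-3 + 0) - 1*3) = -4 + (sqrt(-3) - 3) = -4 + (I*sqrt(3) - 3) = -4 + (-3 + I*sqrt(3)) = -7 + I*sqrt(3) ≈ -7.0 + 1.732*I)
(l*v(3) + a)**2 = (-(-2)/3 + (-7 + I*sqrt(3)))**2 = (-2*(-1/3) + (-7 + I*sqrt(3)))**2 = (2/3 + (-7 + I*sqrt(3)))**2 = (-19/3 + I*sqrt(3))**2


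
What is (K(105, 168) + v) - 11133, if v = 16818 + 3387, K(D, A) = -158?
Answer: 8914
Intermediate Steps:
v = 20205
(K(105, 168) + v) - 11133 = (-158 + 20205) - 11133 = 20047 - 11133 = 8914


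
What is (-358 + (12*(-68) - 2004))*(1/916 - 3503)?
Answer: 5098698983/458 ≈ 1.1133e+7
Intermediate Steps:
(-358 + (12*(-68) - 2004))*(1/916 - 3503) = (-358 + (-816 - 2004))*(1/916 - 3503) = (-358 - 2820)*(-3208747/916) = -3178*(-3208747/916) = 5098698983/458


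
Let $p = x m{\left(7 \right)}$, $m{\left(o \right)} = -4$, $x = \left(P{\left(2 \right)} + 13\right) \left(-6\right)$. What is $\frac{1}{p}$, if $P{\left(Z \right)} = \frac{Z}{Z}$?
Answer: $\frac{1}{336} \approx 0.0029762$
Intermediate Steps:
$P{\left(Z \right)} = 1$
$x = -84$ ($x = \left(1 + 13\right) \left(-6\right) = 14 \left(-6\right) = -84$)
$p = 336$ ($p = \left(-84\right) \left(-4\right) = 336$)
$\frac{1}{p} = \frac{1}{336}$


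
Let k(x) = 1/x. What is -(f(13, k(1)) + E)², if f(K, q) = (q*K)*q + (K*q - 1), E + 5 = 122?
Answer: -20164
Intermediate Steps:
E = 117 (E = -5 + 122 = 117)
k(x) = 1/x
f(K, q) = -1 + K*q + K*q² (f(K, q) = (K*q)*q + (-1 + K*q) = K*q² + (-1 + K*q) = -1 + K*q + K*q²)
-(f(13, k(1)) + E)² = -((-1 + 13/1 + 13*(1/1)²) + 117)² = -((-1 + 13*1 + 13*1²) + 117)² = -((-1 + 13 + 13*1) + 117)² = -((-1 + 13 + 13) + 117)² = -(25 + 117)² = -1*142² = -1*20164 = -20164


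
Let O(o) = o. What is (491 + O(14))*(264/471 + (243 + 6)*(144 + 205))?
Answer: 6889990225/157 ≈ 4.3885e+7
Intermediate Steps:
(491 + O(14))*(264/471 + (243 + 6)*(144 + 205)) = (491 + 14)*(264/471 + (243 + 6)*(144 + 205)) = 505*(264*(1/471) + 249*349) = 505*(88/157 + 86901) = 505*(13643545/157) = 6889990225/157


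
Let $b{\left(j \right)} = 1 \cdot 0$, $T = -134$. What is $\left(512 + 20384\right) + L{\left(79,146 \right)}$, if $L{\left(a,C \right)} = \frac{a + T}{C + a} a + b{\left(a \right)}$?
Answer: $\frac{939451}{45} \approx 20877.0$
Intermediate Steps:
$b{\left(j \right)} = 0$
$L{\left(a,C \right)} = \frac{a \left(-134 + a\right)}{C + a}$ ($L{\left(a,C \right)} = \frac{a - 134}{C + a} a + 0 = \frac{-134 + a}{C + a} a + 0 = \frac{a \left(-134 + a\right)}{C + a} + 0 = \frac{a \left(-134 + a\right)}{C + a}$)
$\left(512 + 20384\right) + L{\left(79,146 \right)} = \left(512 + 20384\right) + \frac{79 \left(-134 + 79\right)}{146 + 79} = 20896 + 79 \cdot \frac{1}{225} \left(-55\right) = 20896 - \frac{869}{45} = \frac{939451}{45}$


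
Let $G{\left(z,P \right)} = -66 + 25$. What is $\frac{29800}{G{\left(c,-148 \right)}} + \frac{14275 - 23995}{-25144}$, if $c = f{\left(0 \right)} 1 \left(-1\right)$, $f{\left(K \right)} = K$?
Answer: $- \frac{93611585}{128863} \approx -726.44$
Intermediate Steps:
$c = 0$ ($c = 0 \cdot 1 \left(-1\right) = 0 \left(-1\right) = 0$)
$G{\left(z,P \right)} = -41$
$\frac{29800}{G{\left(c,-148 \right)}} + \frac{14275 - 23995}{-25144} = \frac{29800}{-41} + \frac{14275 - 23995}{-25144} = 29800 \left(- \frac{1}{41}\right) - - \frac{1215}{3143} = - \frac{29800}{41} + \frac{1215}{3143} = - \frac{93611585}{128863}$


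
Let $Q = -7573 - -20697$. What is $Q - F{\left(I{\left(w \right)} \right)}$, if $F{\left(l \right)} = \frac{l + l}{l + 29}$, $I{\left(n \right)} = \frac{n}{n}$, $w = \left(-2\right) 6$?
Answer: $\frac{196859}{15} \approx 13124.0$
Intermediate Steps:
$w = -12$
$I{\left(n \right)} = 1$
$Q = 13124$ ($Q = -7573 + 20697 = 13124$)
$F{\left(l \right)} = \frac{2 l}{29 + l}$
$Q - F{\left(I{\left(w \right)} \right)} = 13124 - 2 \cdot 1 \frac{1}{29 + 1} = 13124 - 2 \cdot 1 \cdot \frac{1}{30} = 13124 - \frac{1}{15} = \frac{196859}{15}$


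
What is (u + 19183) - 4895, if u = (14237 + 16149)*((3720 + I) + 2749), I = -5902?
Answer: 17243150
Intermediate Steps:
u = 17228862 (u = (14237 + 16149)*((3720 - 5902) + 2749) = 30386*(-2182 + 2749) = 30386*567 = 17228862)
(u + 19183) - 4895 = (17228862 + 19183) - 4895 = 17248045 - 4895 = 17243150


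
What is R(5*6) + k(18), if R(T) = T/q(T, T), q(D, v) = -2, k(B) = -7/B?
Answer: -277/18 ≈ -15.389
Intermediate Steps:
R(T) = -T/2 (R(T) = T/(-2) = T*(-½) = -T/2)
R(5*6) + k(18) = -5*6/2 - 7/18 = -½*30 - 7*1/18 = -15 - 7/18 = -277/18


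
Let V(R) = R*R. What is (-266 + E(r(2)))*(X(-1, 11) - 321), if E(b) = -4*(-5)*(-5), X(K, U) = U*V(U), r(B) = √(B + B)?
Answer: -369660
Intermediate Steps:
V(R) = R²
r(B) = √2*√B (r(B) = √(2*B) = √2*√B)
X(K, U) = U³ (X(K, U) = U*U² = U³)
E(b) = -100 (E(b) = 20*(-5) = -100)
(-266 + E(r(2)))*(X(-1, 11) - 321) = (-266 - 100)*(11³ - 321) = -366*(1331 - 321) = -366*1010 = -369660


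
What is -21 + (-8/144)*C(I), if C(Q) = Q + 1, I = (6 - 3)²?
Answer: -194/9 ≈ -21.556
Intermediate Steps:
I = 9 (I = 3² = 9)
C(Q) = 1 + Q
-21 + (-8/144)*C(I) = -21 + (-8/144)*(1 + 9) = -21 - 8*1/144*10 = -21 - 1/18*10 = -21 - 5/9 = -194/9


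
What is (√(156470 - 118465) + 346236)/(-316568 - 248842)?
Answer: -57706/94235 - √38005/565410 ≈ -0.61271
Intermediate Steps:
(√(156470 - 118465) + 346236)/(-316568 - 248842) = (√38005 + 346236)/(-565410) = (346236 + √38005)*(-1/565410) = -57706/94235 - √38005/565410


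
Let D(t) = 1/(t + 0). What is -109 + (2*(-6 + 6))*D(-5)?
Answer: -109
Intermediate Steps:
D(t) = 1/t
-109 + (2*(-6 + 6))*D(-5) = -109 + (2*(-6 + 6))/(-5) = -109 + (2*0)*(-⅕) = -109 + 0*(-⅕) = -109 + 0 = -109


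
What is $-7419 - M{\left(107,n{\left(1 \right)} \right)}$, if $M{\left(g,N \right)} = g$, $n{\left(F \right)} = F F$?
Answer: $-7526$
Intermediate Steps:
$n{\left(F \right)} = F^{2}$
$-7419 - M{\left(107,n{\left(1 \right)} \right)} = -7419 - 107 = -7526$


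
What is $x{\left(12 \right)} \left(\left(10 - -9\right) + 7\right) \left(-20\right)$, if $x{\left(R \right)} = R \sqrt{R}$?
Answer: $- 12480 \sqrt{3} \approx -21616.0$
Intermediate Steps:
$x{\left(R \right)} = R^{\frac{3}{2}}$
$x{\left(12 \right)} \left(\left(10 - -9\right) + 7\right) \left(-20\right) = 12^{\frac{3}{2}} \left(\left(10 - -9\right) + 7\right) \left(-20\right) = 24 \sqrt{3} \left(\left(10 + 9\right) + 7\right) \left(-20\right) = 24 \sqrt{3} \left(19 + 7\right) \left(-20\right) = 24 \sqrt{3} \cdot 26 \left(-20\right) = 24 \sqrt{3} \left(-520\right) = - 12480 \sqrt{3}$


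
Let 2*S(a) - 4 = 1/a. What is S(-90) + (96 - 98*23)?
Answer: -388081/180 ≈ -2156.0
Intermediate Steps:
S(a) = 2 + 1/(2*a)
S(-90) + (96 - 98*23) = (2 + (½)/(-90)) + (96 - 98*23) = (2 + (½)*(-1/90)) + (96 - 49*46) = (2 - 1/180) + (96 - 2254) = 359/180 - 2158 = -388081/180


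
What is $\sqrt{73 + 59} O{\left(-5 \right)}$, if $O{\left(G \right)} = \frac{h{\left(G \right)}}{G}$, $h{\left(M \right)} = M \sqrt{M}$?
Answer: $2 i \sqrt{165} \approx 25.69 i$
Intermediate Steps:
$h{\left(M \right)} = M^{\frac{3}{2}}$
$O{\left(G \right)} = \sqrt{G}$ ($O{\left(G \right)} = \frac{G^{\frac{3}{2}}}{G} = \sqrt{G}$)
$\sqrt{73 + 59} O{\left(-5 \right)} = \sqrt{73 + 59} \sqrt{-5} = \sqrt{132} i \sqrt{5} = 2 \sqrt{33} i \sqrt{5} = 2 i \sqrt{165}$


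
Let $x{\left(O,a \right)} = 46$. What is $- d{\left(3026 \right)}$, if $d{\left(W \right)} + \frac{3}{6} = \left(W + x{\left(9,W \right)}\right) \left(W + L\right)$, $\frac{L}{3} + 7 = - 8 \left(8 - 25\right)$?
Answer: $- \frac{20969471}{2} \approx -1.0485 \cdot 10^{7}$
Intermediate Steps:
$L = 387$ ($L = -21 + 3 \left(- 8 \left(8 - 25\right)\right) = -21 + 3 \left(\left(-8\right) \left(-17\right)\right) = -21 + 3 \cdot 136 = -21 + 408 = 387$)
$d{\left(W \right)} = - \frac{1}{2} + \left(46 + W\right) \left(387 + W\right)$ ($d{\left(W \right)} = - \frac{1}{2} + \left(W + 46\right) \left(W + 387\right) = - \frac{1}{2} + \left(46 + W\right) \left(387 + W\right)$)
$- d{\left(3026 \right)} = - (\frac{35603}{2} + 3026^{2} + 433 \cdot 3026) = - (\frac{35603}{2} + 9156676 + 1310258) = \left(-1\right) \frac{20969471}{2} = - \frac{20969471}{2}$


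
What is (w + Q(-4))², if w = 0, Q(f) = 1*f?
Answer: 16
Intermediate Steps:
Q(f) = f
(w + Q(-4))² = (0 - 4)² = (-4)² = 16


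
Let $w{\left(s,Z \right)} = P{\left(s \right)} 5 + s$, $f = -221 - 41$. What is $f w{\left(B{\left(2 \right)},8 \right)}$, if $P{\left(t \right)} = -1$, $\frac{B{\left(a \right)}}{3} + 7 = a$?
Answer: $5240$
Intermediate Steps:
$B{\left(a \right)} = -21 + 3 a$
$f = -262$
$w{\left(s,Z \right)} = -5 + s$ ($w{\left(s,Z \right)} = \left(-1\right) 5 + s = -5 + s$)
$f w{\left(B{\left(2 \right)},8 \right)} = - 262 \left(-5 + \left(-21 + 3 \cdot 2\right)\right) = - 262 \left(-5 + \left(-21 + 6\right)\right) = - 262 \left(-5 - 15\right) = \left(-262\right) \left(-20\right) = 5240$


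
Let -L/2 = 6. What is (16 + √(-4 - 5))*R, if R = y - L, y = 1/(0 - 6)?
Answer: 568/3 + 71*I/2 ≈ 189.33 + 35.5*I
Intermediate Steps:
L = -12 (L = -2*6 = -12)
y = -⅙ (y = 1/(-6) = -⅙ ≈ -0.16667)
R = 71/6 (R = -⅙ - 1*(-12) = -⅙ + 12 = 71/6 ≈ 11.833)
(16 + √(-4 - 5))*R = (16 + √(-4 - 5))*(71/6) = (16 + √(-9))*(71/6) = (16 + 3*I)*(71/6) = 568/3 + 71*I/2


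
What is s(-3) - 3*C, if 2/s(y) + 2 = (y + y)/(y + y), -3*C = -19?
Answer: -21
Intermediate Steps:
C = 19/3 (C = -⅓*(-19) = 19/3 ≈ 6.3333)
s(y) = -2 (s(y) = 2/(-2 + (y + y)/(y + y)) = 2/(-2 + (2*y)/((2*y))) = 2/(-2 + (2*y)*(1/(2*y))) = 2/(-2 + 1) = 2/(-1) = 2*(-1) = -2)
s(-3) - 3*C = -2 - 3*19/3 = -2 - 19 = -21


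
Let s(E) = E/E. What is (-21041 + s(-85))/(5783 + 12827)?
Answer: -2104/1861 ≈ -1.1306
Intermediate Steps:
s(E) = 1
(-21041 + s(-85))/(5783 + 12827) = (-21041 + 1)/(5783 + 12827) = -21040/18610 = -21040*1/18610 = -2104/1861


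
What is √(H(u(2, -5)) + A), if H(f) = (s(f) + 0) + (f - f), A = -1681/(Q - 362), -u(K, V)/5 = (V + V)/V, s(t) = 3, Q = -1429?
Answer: √1403746/597 ≈ 1.9846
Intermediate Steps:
u(K, V) = -10 (u(K, V) = -5*(V + V)/V = -5*2*V/V = -5*2 = -10)
A = 1681/1791 (A = -1681/(-1429 - 362) = -1681/(-1791) = -1681*(-1/1791) = 1681/1791 ≈ 0.93858)
H(f) = 3 (H(f) = (3 + 0) + (f - f) = 3 + 0 = 3)
√(H(u(2, -5)) + A) = √(3 + 1681/1791) = √(7054/1791) = √1403746/597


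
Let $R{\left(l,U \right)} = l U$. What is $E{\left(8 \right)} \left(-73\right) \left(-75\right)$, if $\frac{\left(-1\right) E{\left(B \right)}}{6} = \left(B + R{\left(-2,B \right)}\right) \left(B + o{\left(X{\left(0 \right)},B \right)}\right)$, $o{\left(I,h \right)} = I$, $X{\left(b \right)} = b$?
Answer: $2102400$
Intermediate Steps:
$R{\left(l,U \right)} = U l$
$E{\left(B \right)} = 6 B^{2}$ ($E{\left(B \right)} = - 6 \left(B + B \left(-2\right)\right) \left(B + 0\right) = - 6 \left(B - 2 B\right) B = - 6 - B B = - 6 \left(- B^{2}\right) = 6 B^{2}$)
$E{\left(8 \right)} \left(-73\right) \left(-75\right) = 6 \cdot 8^{2} \left(-73\right) \left(-75\right) = 6 \cdot 64 \left(-73\right) \left(-75\right) = 384 \left(-73\right) \left(-75\right) = \left(-28032\right) \left(-75\right) = 2102400$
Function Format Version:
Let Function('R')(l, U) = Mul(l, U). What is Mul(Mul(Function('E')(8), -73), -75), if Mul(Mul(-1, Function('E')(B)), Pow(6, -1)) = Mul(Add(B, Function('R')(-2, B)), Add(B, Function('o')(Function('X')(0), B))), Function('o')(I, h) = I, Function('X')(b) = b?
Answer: 2102400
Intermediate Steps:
Function('R')(l, U) = Mul(U, l)
Function('E')(B) = Mul(6, Pow(B, 2)) (Function('E')(B) = Mul(-6, Mul(Add(B, Mul(B, -2)), Add(B, 0))) = Mul(-6, Mul(Add(B, Mul(-2, B)), B)) = Mul(-6, Mul(Mul(-1, B), B)) = Mul(-6, Mul(-1, Pow(B, 2))) = Mul(6, Pow(B, 2)))
Mul(Mul(Function('E')(8), -73), -75) = Mul(Mul(Mul(6, Pow(8, 2)), -73), -75) = Mul(Mul(Mul(6, 64), -73), -75) = Mul(Mul(384, -73), -75) = Mul(-28032, -75) = 2102400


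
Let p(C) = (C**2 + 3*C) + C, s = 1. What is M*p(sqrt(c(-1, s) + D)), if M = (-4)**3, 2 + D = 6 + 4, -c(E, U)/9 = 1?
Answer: 64 - 256*I ≈ 64.0 - 256.0*I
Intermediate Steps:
c(E, U) = -9 (c(E, U) = -9*1 = -9)
D = 8 (D = -2 + (6 + 4) = -2 + 10 = 8)
p(C) = C**2 + 4*C
M = -64
M*p(sqrt(c(-1, s) + D)) = -64*sqrt(-9 + 8)*(4 + sqrt(-9 + 8)) = -64*sqrt(-1)*(4 + sqrt(-1)) = -64*I*(4 + I)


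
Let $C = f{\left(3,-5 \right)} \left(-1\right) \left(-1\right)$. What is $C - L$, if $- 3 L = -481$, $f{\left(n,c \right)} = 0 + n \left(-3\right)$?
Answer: $- \frac{508}{3} \approx -169.33$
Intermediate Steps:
$f{\left(n,c \right)} = - 3 n$ ($f{\left(n,c \right)} = 0 - 3 n = - 3 n$)
$L = \frac{481}{3}$ ($L = \left(- \frac{1}{3}\right) \left(-481\right) = \frac{481}{3} \approx 160.33$)
$C = -9$ ($C = \left(-3\right) 3 \left(-1\right) \left(-1\right) = \left(-9\right) \left(-1\right) \left(-1\right) = 9 \left(-1\right) = -9$)
$C - L = -9 - \frac{481}{3} = - \frac{508}{3}$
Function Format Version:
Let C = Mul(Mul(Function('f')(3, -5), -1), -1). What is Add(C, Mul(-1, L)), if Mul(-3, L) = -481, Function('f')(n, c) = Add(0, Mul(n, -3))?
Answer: Rational(-508, 3) ≈ -169.33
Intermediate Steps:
Function('f')(n, c) = Mul(-3, n) (Function('f')(n, c) = Add(0, Mul(-3, n)) = Mul(-3, n))
L = Rational(481, 3) (L = Mul(Rational(-1, 3), -481) = Rational(481, 3) ≈ 160.33)
C = -9 (C = Mul(Mul(Mul(-3, 3), -1), -1) = Mul(Mul(-9, -1), -1) = Mul(9, -1) = -9)
Add(C, Mul(-1, L)) = Add(-9, Mul(-1, Rational(481, 3))) = Add(-9, Rational(-481, 3)) = Rational(-508, 3)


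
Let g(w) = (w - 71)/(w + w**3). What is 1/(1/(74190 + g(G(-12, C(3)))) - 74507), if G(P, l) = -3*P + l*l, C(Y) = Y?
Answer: -3381951137/251979033318874 ≈ -1.3422e-5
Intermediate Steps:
G(P, l) = l**2 - 3*P (G(P, l) = -3*P + l**2 = l**2 - 3*P)
g(w) = (-71 + w)/(w + w**3)
1/(1/(74190 + g(G(-12, C(3)))) - 74507) = 1/(1/(74190 + (-71 + (3**2 - 3*(-12)))/((3**2 - 3*(-12)) + (3**2 - 3*(-12))**3)) - 74507) = 1/(1/(74190 + (-71 + (9 + 36))/((9 + 36) + (9 + 36)**3)) - 74507) = 1/(1/(74190 + (-71 + 45)/(45 + 45**3)) - 74507) = 1/(1/(74190 - 26/(45 + 91125)) - 74507) = 1/(1/(74190 - 26/91170) - 74507) = 1/(1/(74190 + (1/91170)*(-26)) - 74507) = 1/(1/(74190 - 13/45585) - 74507) = 1/(1/(3381951137/45585) - 74507) = 1/(45585/3381951137 - 74507) = 1/(-251979033318874/3381951137) = -3381951137/251979033318874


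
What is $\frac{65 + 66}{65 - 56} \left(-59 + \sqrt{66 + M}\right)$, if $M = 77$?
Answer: $- \frac{7729}{9} + \frac{131 \sqrt{143}}{9} \approx -684.72$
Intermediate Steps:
$\frac{65 + 66}{65 - 56} \left(-59 + \sqrt{66 + M}\right) = \frac{65 + 66}{65 - 56} \left(-59 + \sqrt{66 + 77}\right) = \frac{131}{9} \left(-59 + \sqrt{143}\right) = 131 \cdot \frac{1}{9} \left(-59 + \sqrt{143}\right) = \frac{131 \left(-59 + \sqrt{143}\right)}{9} = - \frac{7729}{9} + \frac{131 \sqrt{143}}{9}$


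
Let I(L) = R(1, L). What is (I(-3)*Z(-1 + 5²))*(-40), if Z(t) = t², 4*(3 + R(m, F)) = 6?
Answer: 34560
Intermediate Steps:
R(m, F) = -3/2 (R(m, F) = -3 + (¼)*6 = -3 + 3/2 = -3/2)
I(L) = -3/2
(I(-3)*Z(-1 + 5²))*(-40) = -3*(-1 + 5²)²/2*(-40) = -3*(-1 + 25)²/2*(-40) = -3/2*24²*(-40) = -3/2*576*(-40) = -864*(-40) = 34560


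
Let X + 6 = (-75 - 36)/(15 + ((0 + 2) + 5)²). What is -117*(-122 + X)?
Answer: 971451/64 ≈ 15179.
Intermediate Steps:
X = -495/64 (X = -6 + (-75 - 36)/(15 + ((0 + 2) + 5)²) = -6 - 111/(15 + (2 + 5)²) = -6 - 111/(15 + 7²) = -6 - 111/(15 + 49) = -6 - 111/64 = -495/64 ≈ -7.7344)
-117*(-122 + X) = -117*(-122 - 495/64) = -117*(-8303/64) = 971451/64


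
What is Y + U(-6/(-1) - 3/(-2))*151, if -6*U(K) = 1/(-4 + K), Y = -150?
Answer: -3301/21 ≈ -157.19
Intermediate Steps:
U(K) = -1/(6*(-4 + K))
Y + U(-6/(-1) - 3/(-2))*151 = -150 - 1/(-24 + 6*(-6/(-1) - 3/(-2)))*151 = -150 - 1/(-24 + 6*(-6*(-1) - 3*(-1/2)))*151 = -150 - 1/(-24 + 6*(6 + 3/2))*151 = -150 - 1/(-24 + 6*(15/2))*151 = -150 - 1/(-24 + 45)*151 = -150 - 1/21*151 = -150 - 151/21 = -3301/21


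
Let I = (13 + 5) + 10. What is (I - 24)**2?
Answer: 16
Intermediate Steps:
I = 28 (I = 18 + 10 = 28)
(I - 24)**2 = (28 - 24)**2 = 4**2 = 16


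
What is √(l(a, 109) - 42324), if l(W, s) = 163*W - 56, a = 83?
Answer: I*√28851 ≈ 169.86*I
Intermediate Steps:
l(W, s) = -56 + 163*W
√(l(a, 109) - 42324) = √((-56 + 163*83) - 42324) = √((-56 + 13529) - 42324) = √(13473 - 42324) = √(-28851) = I*√28851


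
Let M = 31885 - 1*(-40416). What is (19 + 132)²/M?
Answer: 22801/72301 ≈ 0.31536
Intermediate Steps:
M = 72301 (M = 31885 + 40416 = 72301)
(19 + 132)²/M = (19 + 132)²/72301 = 151²*(1/72301) = 22801*(1/72301) = 22801/72301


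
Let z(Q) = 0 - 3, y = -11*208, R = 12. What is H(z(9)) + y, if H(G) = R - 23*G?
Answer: -2207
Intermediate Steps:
y = -2288
z(Q) = -3
H(G) = 12 - 23*G
H(z(9)) + y = (12 - 23*(-3)) - 2288 = (12 + 69) - 2288 = 81 - 2288 = -2207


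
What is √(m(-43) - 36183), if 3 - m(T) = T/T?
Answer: I*√36181 ≈ 190.21*I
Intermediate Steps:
m(T) = 2 (m(T) = 3 - T/T = 3 - 1*1 = 3 - 1 = 2)
√(m(-43) - 36183) = √(2 - 36183) = √(-36181) = I*√36181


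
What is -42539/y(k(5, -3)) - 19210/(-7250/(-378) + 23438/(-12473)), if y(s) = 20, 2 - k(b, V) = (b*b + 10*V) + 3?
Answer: -2640658363777/815696860 ≈ -3237.3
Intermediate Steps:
k(b, V) = -1 - b² - 10*V (k(b, V) = 2 - ((b*b + 10*V) + 3) = 2 - ((b² + 10*V) + 3) = 2 - (3 + b² + 10*V) = 2 + (-3 - b² - 10*V) = -1 - b² - 10*V)
-42539/y(k(5, -3)) - 19210/(-7250/(-378) + 23438/(-12473)) = -42539/20 - 19210/(-7250/(-378) + 23438/(-12473)) = -42539*1/20 - 19210/(-7250*(-1/378) + 23438*(-1/12473)) = -42539/20 - 19210/(3625/189 - 23438/12473) = -42539/20 - 19210/40784843/2357397 = -42539/20 - 19210*2357397/40784843 = -42539/20 - 45285596370/40784843 = -2640658363777/815696860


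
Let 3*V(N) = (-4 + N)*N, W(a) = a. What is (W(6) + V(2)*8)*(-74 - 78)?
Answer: 2128/3 ≈ 709.33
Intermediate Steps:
V(N) = N*(-4 + N)/3 (V(N) = ((-4 + N)*N)/3 = (N*(-4 + N))/3 = N*(-4 + N)/3)
(W(6) + V(2)*8)*(-74 - 78) = (6 + ((⅓)*2*(-4 + 2))*8)*(-74 - 78) = (6 + ((⅓)*2*(-2))*8)*(-152) = (6 - 4/3*8)*(-152) = (6 - 32/3)*(-152) = -14/3*(-152) = 2128/3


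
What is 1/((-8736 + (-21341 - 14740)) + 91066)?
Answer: 1/46249 ≈ 2.1622e-5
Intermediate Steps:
1/((-8736 + (-21341 - 14740)) + 91066) = 1/((-8736 - 36081) + 91066) = 1/(-44817 + 91066) = 1/46249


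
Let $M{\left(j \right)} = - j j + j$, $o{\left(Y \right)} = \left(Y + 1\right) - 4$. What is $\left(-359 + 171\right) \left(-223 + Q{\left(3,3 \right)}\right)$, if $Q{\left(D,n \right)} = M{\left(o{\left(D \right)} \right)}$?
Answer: $41924$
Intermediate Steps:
$o{\left(Y \right)} = -3 + Y$ ($o{\left(Y \right)} = \left(1 + Y\right) - 4 = -3 + Y$)
$M{\left(j \right)} = j - j^{2}$ ($M{\left(j \right)} = - j^{2} + j = j - j^{2}$)
$Q{\left(D,n \right)} = \left(-3 + D\right) \left(4 - D\right)$ ($Q{\left(D,n \right)} = \left(-3 + D\right) \left(1 - \left(-3 + D\right)\right) = \left(-3 + D\right) \left(4 - D\right)$)
$\left(-359 + 171\right) \left(-223 + Q{\left(3,3 \right)}\right) = \left(-359 + 171\right) \left(-223 - \left(-4 + 3\right) \left(-3 + 3\right)\right) = - 188 \left(-223 - \left(-1\right) 0\right) = - 188 \left(-223 + 0\right) = \left(-188\right) \left(-223\right) = 41924$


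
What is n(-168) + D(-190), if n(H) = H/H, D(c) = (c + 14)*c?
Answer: 33441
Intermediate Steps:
D(c) = c*(14 + c) (D(c) = (14 + c)*c = c*(14 + c))
n(H) = 1
n(-168) + D(-190) = 1 - 190*(14 - 190) = 1 - 190*(-176) = 1 + 33440 = 33441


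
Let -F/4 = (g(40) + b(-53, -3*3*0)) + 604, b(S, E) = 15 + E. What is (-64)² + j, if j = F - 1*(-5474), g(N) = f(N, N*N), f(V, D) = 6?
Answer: 7070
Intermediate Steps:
g(N) = 6
F = -2500 (F = -4*((6 + (15 - 3*3*0)) + 604) = -4*((6 + (15 - 9*0)) + 604) = -4*((6 + (15 + 0)) + 604) = -4*((6 + 15) + 604) = -4*(21 + 604) = -4*625 = -2500)
j = 2974 (j = -2500 - 1*(-5474) = -2500 + 5474 = 2974)
(-64)² + j = (-64)² + 2974 = 4096 + 2974 = 7070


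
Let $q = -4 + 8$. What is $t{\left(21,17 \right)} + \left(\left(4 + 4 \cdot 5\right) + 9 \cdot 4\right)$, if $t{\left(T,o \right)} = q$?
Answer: $64$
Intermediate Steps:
$q = 4$
$t{\left(T,o \right)} = 4$
$t{\left(21,17 \right)} + \left(\left(4 + 4 \cdot 5\right) + 9 \cdot 4\right) = 4 + \left(\left(4 + 4 \cdot 5\right) + 9 \cdot 4\right) = 4 + \left(\left(4 + 20\right) + 36\right) = 4 + \left(24 + 36\right) = 4 + 60 = 64$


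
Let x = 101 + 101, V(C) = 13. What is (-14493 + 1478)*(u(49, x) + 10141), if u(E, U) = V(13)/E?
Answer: -6467439830/49 ≈ -1.3199e+8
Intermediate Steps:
x = 202
u(E, U) = 13/E
(-14493 + 1478)*(u(49, x) + 10141) = (-14493 + 1478)*(13/49 + 10141) = -13015*(13*(1/49) + 10141) = -13015*(13/49 + 10141) = -13015*496922/49 = -6467439830/49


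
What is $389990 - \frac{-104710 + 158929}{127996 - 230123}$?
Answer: $\frac{39828562949}{102127} \approx 3.8999 \cdot 10^{5}$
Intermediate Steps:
$389990 - \frac{-104710 + 158929}{127996 - 230123} = 389990 - \frac{54219}{-102127} = 389990 - 54219 \left(- \frac{1}{102127}\right) = 389990 - - \frac{54219}{102127} = 389990 + \frac{54219}{102127} = \frac{39828562949}{102127}$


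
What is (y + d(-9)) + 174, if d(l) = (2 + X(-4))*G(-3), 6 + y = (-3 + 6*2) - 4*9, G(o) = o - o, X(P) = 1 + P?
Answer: 141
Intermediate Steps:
G(o) = 0
y = -33 (y = -6 + ((-3 + 6*2) - 4*9) = -6 + ((-3 + 12) - 36) = -6 + (9 - 36) = -6 - 27 = -33)
d(l) = 0 (d(l) = (2 + (1 - 4))*0 = (2 - 3)*0 = -1*0 = 0)
(y + d(-9)) + 174 = (-33 + 0) + 174 = -33 + 174 = 141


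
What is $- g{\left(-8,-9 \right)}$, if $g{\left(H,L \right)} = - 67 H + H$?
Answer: $-528$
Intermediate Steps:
$g{\left(H,L \right)} = - 66 H$
$- g{\left(-8,-9 \right)} = - \left(-66\right) \left(-8\right) = \left(-1\right) 528 = -528$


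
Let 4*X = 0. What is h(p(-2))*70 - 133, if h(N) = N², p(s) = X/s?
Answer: -133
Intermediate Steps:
X = 0 (X = (¼)*0 = 0)
p(s) = 0 (p(s) = 0/s = 0)
h(p(-2))*70 - 133 = 0²*70 - 133 = 0*70 - 133 = 0 - 133 = -133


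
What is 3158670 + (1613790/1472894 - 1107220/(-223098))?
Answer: 259485005744118035/82149926403 ≈ 3.1587e+6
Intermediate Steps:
3158670 + (1613790/1472894 - 1107220/(-223098)) = 3158670 + (1613790*(1/1472894) - 1107220*(-1/223098)) = 3158670 + (806895/736447 + 553610/111549) = 3158670 + 497712754025/82149926403 = 259485005744118035/82149926403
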